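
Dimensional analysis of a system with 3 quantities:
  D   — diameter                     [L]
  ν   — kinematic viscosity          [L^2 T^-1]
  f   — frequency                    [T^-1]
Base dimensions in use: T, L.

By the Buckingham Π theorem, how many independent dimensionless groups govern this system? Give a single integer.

1

Dimensional matrix (T×L by D×ν×f):
  T: [ 0 -1 -1]
  L: [ 1  2  0]
Echelon form has 2 nonzero rows (pivots: D,ν)
Π count = n − r = 3 − 2 = 1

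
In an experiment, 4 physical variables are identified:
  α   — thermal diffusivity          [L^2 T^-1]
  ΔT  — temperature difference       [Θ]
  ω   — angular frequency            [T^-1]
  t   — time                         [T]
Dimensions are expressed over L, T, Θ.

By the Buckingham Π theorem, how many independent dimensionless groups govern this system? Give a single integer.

1

Write exponents as rows L,T,Θ / cols α,ΔT,ω,t:
  L: [ 2  0  0  0]
  T: [-1  0 -1  1]
  Θ: [ 0  1  0  0]
Row reduction gives pivot columns α,ΔT,ω; rank = 3
Π count = n − r = 4 − 3 = 1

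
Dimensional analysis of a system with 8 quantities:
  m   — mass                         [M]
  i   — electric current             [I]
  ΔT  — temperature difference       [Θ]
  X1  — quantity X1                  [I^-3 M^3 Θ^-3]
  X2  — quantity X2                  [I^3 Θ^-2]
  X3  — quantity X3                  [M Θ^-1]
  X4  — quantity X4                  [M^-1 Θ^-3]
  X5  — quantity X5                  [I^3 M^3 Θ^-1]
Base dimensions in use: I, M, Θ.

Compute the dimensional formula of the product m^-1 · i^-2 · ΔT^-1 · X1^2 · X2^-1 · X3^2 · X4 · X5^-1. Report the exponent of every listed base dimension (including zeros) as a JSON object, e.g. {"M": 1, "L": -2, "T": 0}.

{"I": -14, "M": 3, "Θ": -9}

Dimensional matrix (I×M×Θ by m×i×ΔT×X1×X2×X3×X4×X5):
  I: [ 0  1  0 -3  3  0  0  3]
  M: [ 1  0  0  3  0  1 -1  3]
  Θ: [ 0  0  1 -3 -2 -1 -3 -1]
  [I]: (-1)·0+(-2)·1+(-1)·0+(2)·-3+(-1)·3+(2)·0+(1)·0+(-1)·3 = -14
  [M]: (-1)·1+(-2)·0+(-1)·0+(2)·3+(-1)·0+(2)·1+(1)·-1+(-1)·3 = 3
  [Θ]: (-1)·0+(-2)·0+(-1)·1+(2)·-3+(-1)·-2+(2)·-1+(1)·-3+(-1)·-1 = -9
⇒ I^-14 M^3 Θ^-9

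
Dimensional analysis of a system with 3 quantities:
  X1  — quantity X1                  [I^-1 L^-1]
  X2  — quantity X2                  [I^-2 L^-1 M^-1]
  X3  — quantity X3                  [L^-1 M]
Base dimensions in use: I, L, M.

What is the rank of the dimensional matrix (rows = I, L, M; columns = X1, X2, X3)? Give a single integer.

2

Dimensional matrix (I×L×M by X1×X2×X3):
  I: [-1 -2  0]
  L: [-1 -1 -1]
  M: [ 0 -1  1]
RREF → pivots at {X1,X2} ⇒ r = 2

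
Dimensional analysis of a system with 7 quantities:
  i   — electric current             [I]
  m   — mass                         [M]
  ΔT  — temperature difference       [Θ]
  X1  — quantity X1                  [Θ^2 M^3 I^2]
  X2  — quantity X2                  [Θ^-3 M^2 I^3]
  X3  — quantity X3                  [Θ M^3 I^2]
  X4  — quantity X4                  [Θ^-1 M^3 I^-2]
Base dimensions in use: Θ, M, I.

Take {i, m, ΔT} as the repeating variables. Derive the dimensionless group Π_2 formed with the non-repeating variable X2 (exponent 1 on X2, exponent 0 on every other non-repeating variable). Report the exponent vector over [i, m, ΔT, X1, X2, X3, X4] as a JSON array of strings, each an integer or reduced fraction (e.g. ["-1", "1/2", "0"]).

["-3", "-2", "3", "0", "1", "0", "0"]

Write exponents as rows Θ,M,I / cols i,m,ΔT,X1,X2,X3,X4:
  Θ: [ 0  0  1  2 -3  1 -1]
  M: [ 0  1  0  3  2  3  3]
  I: [ 1  0  0  2  3  2 -2]
Echelon form has 3 nonzero rows (pivots: i,m,ΔT)
Repeat: i,m,ΔT; free: X1,X2,X3,X4
RREF:
  r0: [   1    0    0    2    3    2   -2]
  r1: [   0    1    0    3    2    3    3]
  r2: [   0    0    1    2   -3    1   -1]
Fix exponent of X2 at 1, X1 at 0, X3 at 0, X4 at 0; solve each RREF row for its pivot's exponent:
  r0: exp(i) + (3)·1 = 0 ⇒ exp(i) = -3
  r1: exp(m) + (2)·1 = 0 ⇒ exp(m) = -2
  r2: exp(ΔT) + (-3)·1 = 0 ⇒ exp(ΔT) = 3
Π_2 = i^-3 · m^-2 · ΔT^3 · X2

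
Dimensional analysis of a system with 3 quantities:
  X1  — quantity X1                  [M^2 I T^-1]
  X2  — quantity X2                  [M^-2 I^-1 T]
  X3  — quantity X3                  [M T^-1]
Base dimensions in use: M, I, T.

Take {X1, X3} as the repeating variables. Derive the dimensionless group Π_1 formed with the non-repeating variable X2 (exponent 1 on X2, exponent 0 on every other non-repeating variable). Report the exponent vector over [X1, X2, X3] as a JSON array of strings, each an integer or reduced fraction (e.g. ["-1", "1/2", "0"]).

Exponent matrix [M,I,T] × [X1,X2,X3]:
  M: [ 2 -2  1]
  I: [ 1 -1  0]
  T: [-1  1 -1]
Echelon form has 2 nonzero rows (pivots: X1,X3)
Pivot set = {X1,X3}, free = {X2}
RREF:
  r0: [   1   -1    0]
  r1: [   0    0    1]
  r2: [   0    0    0]
Fix exponent of X2 at 1; solve each RREF row for its pivot's exponent:
  r0: exp(X1) + (-1)·1 = 0 ⇒ exp(X1) = 1
  r1: exp(X3) + (0)·1 = 0 ⇒ exp(X3) = 0
Π_1 = X1 · X2

["1", "1", "0"]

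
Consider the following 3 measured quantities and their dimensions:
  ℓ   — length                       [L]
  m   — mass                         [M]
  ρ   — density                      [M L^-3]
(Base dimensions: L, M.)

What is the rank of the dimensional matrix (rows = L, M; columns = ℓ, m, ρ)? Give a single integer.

2

Dimensional matrix (L×M by ℓ×m×ρ):
  L: [ 1  0 -3]
  M: [ 0  1  1]
RREF → pivots at {ℓ,m} ⇒ r = 2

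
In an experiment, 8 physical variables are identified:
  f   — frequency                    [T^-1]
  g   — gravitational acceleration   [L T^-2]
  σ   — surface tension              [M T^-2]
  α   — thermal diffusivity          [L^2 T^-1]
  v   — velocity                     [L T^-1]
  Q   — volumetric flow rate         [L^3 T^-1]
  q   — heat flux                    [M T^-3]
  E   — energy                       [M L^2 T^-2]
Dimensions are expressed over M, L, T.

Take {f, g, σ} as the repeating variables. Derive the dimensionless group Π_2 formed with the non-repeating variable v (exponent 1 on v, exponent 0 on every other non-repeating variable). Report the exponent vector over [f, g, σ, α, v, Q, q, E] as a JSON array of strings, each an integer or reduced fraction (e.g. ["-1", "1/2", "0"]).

["1", "-1", "0", "0", "1", "0", "0", "0"]

Write exponents as rows M,L,T / cols f,g,σ,α,v,Q,q,E:
  M: [ 0  0  1  0  0  0  1  1]
  L: [ 0  1  0  2  1  3  0  2]
  T: [-1 -2 -2 -1 -1 -1 -3 -2]
Echelon form has 3 nonzero rows (pivots: f,g,σ)
Pivot set = {f,g,σ}, free = {α,v,Q,q,E}
RREF:
  r0: [   1    0    0   -3   -1   -5    1   -4]
  r1: [   0    1    0    2    1    3    0    2]
  r2: [   0    0    1    0    0    0    1    1]
Fix exponent of v at 1, α at 0, Q at 0, q at 0, E at 0; solve each RREF row for its pivot's exponent:
  r0: exp(f) + (-1)·1 = 0 ⇒ exp(f) = 1
  r1: exp(g) + (1)·1 = 0 ⇒ exp(g) = -1
  r2: exp(σ) + (0)·1 = 0 ⇒ exp(σ) = 0
Π_2 = f · g^-1 · v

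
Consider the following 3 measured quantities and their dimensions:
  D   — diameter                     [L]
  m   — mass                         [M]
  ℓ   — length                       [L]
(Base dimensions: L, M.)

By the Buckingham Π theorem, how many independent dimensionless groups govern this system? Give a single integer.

Exponent matrix [L,M] × [D,m,ℓ]:
  L: [ 1  0  1]
  M: [ 0  1  0]
Row reduction gives pivot columns D,m; rank = 2
3 vars − rank 2 = 1 Π group

1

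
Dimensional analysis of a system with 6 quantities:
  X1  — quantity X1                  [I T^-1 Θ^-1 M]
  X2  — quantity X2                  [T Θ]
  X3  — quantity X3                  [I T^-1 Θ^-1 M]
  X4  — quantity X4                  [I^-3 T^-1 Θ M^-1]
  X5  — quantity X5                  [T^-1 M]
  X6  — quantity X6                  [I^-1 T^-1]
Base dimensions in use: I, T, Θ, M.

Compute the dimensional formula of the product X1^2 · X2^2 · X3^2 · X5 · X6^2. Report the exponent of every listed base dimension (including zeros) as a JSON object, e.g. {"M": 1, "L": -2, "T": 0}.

Dimensional matrix (I×T×Θ×M by X1×X2×X3×X4×X5×X6):
  I: [ 1  0  1 -3  0 -1]
  T: [-1  1 -1 -1 -1 -1]
  Θ: [-1  1 -1  1  0  0]
  M: [ 1  0  1 -1  1  0]
  [I]: (2)·1+(2)·0+(2)·1+(1)·0+(2)·-1 = 2
  [T]: (2)·-1+(2)·1+(2)·-1+(1)·-1+(2)·-1 = -5
  [Θ]: (2)·-1+(2)·1+(2)·-1+(1)·0+(2)·0 = -2
  [M]: (2)·1+(2)·0+(2)·1+(1)·1+(2)·0 = 5
⇒ I^2 T^-5 Θ^-2 M^5

{"I": 2, "T": -5, "Θ": -2, "M": 5}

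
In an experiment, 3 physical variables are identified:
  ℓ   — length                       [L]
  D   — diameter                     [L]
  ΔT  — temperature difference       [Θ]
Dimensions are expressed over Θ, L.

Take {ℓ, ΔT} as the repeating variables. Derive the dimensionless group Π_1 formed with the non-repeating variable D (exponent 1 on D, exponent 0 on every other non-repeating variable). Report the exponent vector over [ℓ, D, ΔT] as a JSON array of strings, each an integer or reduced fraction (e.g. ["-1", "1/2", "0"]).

Exponent matrix [Θ,L] × [ℓ,D,ΔT]:
  Θ: [ 0  0  1]
  L: [ 1  1  0]
Row reduction gives pivot columns ℓ,ΔT; rank = 2
Repeat: ℓ,ΔT; free: D
RREF:
  r0: [   1    1    0]
  r1: [   0    0    1]
Fix exponent of D at 1; solve each RREF row for its pivot's exponent:
  r0: exp(ℓ) + (1)·1 = 0 ⇒ exp(ℓ) = -1
  r1: exp(ΔT) + (0)·1 = 0 ⇒ exp(ΔT) = 0
Π_1 = ℓ^-1 · D

["-1", "1", "0"]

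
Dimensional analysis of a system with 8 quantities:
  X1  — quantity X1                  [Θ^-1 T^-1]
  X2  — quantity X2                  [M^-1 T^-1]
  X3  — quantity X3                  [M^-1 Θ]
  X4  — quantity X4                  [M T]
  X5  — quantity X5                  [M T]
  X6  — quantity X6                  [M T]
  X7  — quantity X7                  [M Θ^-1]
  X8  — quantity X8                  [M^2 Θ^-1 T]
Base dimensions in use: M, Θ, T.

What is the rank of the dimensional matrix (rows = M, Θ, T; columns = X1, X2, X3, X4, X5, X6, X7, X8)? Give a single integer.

Write exponents as rows M,Θ,T / cols X1,X2,X3,X4,X5,X6,X7,X8:
  M: [ 0 -1 -1  1  1  1  1  2]
  Θ: [-1  0  1  0  0  0 -1 -1]
  T: [-1 -1  0  1  1  1  0  1]
Echelon form has 2 nonzero rows (pivots: X1,X2)

2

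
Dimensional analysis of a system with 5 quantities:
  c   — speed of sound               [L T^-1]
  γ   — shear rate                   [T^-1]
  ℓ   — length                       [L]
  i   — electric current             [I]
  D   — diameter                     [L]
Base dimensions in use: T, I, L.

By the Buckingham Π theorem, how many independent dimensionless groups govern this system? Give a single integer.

Dimensional matrix (T×I×L by c×γ×ℓ×i×D):
  T: [-1 -1  0  0  0]
  I: [ 0  0  0  1  0]
  L: [ 1  0  1  0  1]
Row reduction gives pivot columns c,γ,i; rank = 3
5 vars − rank 3 = 2 Π groups

2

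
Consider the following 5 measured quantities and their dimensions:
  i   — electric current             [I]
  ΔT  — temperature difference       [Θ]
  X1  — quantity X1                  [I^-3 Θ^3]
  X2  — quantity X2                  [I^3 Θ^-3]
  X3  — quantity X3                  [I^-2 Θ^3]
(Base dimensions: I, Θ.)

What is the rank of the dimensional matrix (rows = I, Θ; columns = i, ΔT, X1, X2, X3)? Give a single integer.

2

Exponent matrix [I,Θ] × [i,ΔT,X1,X2,X3]:
  I: [ 1  0 -3  3 -2]
  Θ: [ 0  1  3 -3  3]
Row reduction gives pivot columns i,ΔT; rank = 2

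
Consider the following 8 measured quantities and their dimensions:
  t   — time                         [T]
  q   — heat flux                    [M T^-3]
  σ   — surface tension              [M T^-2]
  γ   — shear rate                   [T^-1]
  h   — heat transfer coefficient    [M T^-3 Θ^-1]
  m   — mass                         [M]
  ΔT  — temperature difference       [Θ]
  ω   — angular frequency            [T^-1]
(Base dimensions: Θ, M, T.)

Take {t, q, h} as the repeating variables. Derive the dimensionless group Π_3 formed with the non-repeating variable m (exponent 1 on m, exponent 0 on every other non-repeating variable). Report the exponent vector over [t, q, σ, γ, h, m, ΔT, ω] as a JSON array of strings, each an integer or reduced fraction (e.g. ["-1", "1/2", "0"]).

Dimensional matrix (Θ×M×T by t×q×σ×γ×h×m×ΔT×ω):
  Θ: [ 0  0  0  0 -1  0  1  0]
  M: [ 0  1  1  0  1  1  0  0]
  T: [ 1 -3 -2 -1 -3  0  0 -1]
Echelon form has 3 nonzero rows (pivots: t,q,h)
Repeat: t,q,h; free: σ,γ,m,ΔT,ω
RREF:
  r0: [   1    0    1   -1    0    3    0   -1]
  r1: [   0    1    1    0    0    1    1    0]
  r2: [   0    0    0    0    1    0   -1    0]
Fix exponent of m at 1, σ at 0, γ at 0, ΔT at 0, ω at 0; solve each RREF row for its pivot's exponent:
  r0: exp(t) + (3)·1 = 0 ⇒ exp(t) = -3
  r1: exp(q) + (1)·1 = 0 ⇒ exp(q) = -1
  r2: exp(h) + (0)·1 = 0 ⇒ exp(h) = 0
Π_3 = t^-3 · q^-1 · m

["-3", "-1", "0", "0", "0", "1", "0", "0"]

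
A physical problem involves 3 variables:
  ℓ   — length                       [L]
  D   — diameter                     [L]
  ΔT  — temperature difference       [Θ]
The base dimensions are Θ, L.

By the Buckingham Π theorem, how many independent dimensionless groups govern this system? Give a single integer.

1

Write exponents as rows Θ,L / cols ℓ,D,ΔT:
  Θ: [ 0  0  1]
  L: [ 1  1  0]
Echelon form has 2 nonzero rows (pivots: ℓ,ΔT)
n=3, r=2 ⇒ 1 dimensionless group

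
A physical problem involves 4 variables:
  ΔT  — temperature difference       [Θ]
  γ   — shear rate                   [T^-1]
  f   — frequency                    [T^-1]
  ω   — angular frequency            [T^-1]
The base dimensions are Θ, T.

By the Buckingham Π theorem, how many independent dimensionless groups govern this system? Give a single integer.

2

Dimensional matrix (Θ×T by ΔT×γ×f×ω):
  Θ: [ 1  0  0  0]
  T: [ 0 -1 -1 -1]
Echelon form has 2 nonzero rows (pivots: ΔT,γ)
n=4, r=2 ⇒ 2 dimensionless groups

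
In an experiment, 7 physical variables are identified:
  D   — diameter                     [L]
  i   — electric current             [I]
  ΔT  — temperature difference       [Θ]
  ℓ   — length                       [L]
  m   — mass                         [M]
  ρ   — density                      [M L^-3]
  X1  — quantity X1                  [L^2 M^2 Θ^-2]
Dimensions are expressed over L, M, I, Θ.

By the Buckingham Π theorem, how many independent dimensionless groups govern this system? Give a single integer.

3

Write exponents as rows L,M,I,Θ / cols D,i,ΔT,ℓ,m,ρ,X1:
  L: [ 1  0  0  1  0 -3  2]
  M: [ 0  0  0  0  1  1  2]
  I: [ 0  1  0  0  0  0  0]
  Θ: [ 0  0  1  0  0  0 -2]
Row reduction gives pivot columns D,i,ΔT,m; rank = 4
n=7, r=4 ⇒ 3 dimensionless groups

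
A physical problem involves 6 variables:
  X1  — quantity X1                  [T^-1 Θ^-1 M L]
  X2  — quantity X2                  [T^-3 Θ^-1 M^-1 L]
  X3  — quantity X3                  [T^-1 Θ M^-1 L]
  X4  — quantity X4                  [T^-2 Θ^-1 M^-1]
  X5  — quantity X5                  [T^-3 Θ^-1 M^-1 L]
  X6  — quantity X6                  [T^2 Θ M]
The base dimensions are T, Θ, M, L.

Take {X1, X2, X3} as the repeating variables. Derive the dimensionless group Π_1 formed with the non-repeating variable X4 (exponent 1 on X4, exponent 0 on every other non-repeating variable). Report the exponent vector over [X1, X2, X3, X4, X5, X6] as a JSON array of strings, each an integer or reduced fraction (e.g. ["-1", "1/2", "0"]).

["1/2", "-1", "1/2", "1", "0", "0"]

Write exponents as rows T,Θ,M,L / cols X1,X2,X3,X4,X5,X6:
  T: [-1 -3 -1 -2 -3  2]
  Θ: [-1 -1  1 -1 -1  1]
  M: [ 1 -1 -1 -1 -1  1]
  L: [ 1  1  1  0  1  0]
RREF → pivots at {X1,X2,X3} ⇒ r = 3
Pivot set = {X1,X2,X3}, free = {X4,X5,X6}
RREF:
  r0: [   1    0    0 -1/2    0  1/2]
  r1: [   0    1    0    1    1   -1]
  r2: [   0    0    1 -1/2    0  1/2]
  r3: [   0    0    0    0    0    0]
Fix exponent of X4 at 1, X5 at 0, X6 at 0; solve each RREF row for its pivot's exponent:
  r0: exp(X1) + (-1/2)·1 = 0 ⇒ exp(X1) = 1/2
  r1: exp(X2) + (1)·1 = 0 ⇒ exp(X2) = -1
  r2: exp(X3) + (-1/2)·1 = 0 ⇒ exp(X3) = 1/2
Π_1 = X1^(1/2) · X2^-1 · X3^(1/2) · X4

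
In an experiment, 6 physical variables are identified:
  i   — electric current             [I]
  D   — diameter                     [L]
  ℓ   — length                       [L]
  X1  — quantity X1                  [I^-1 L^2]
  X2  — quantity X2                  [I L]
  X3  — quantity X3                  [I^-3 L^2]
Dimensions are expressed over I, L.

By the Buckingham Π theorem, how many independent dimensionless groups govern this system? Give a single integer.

Dimensional matrix (I×L by i×D×ℓ×X1×X2×X3):
  I: [ 1  0  0 -1  1 -3]
  L: [ 0  1  1  2  1  2]
RREF → pivots at {i,D} ⇒ r = 2
Π count = n − r = 6 − 2 = 4

4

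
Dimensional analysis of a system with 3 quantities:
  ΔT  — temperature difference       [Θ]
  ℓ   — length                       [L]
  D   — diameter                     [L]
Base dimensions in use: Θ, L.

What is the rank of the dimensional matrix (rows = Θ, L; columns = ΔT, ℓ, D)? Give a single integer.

Write exponents as rows Θ,L / cols ΔT,ℓ,D:
  Θ: [ 1  0  0]
  L: [ 0  1  1]
Echelon form has 2 nonzero rows (pivots: ΔT,ℓ)

2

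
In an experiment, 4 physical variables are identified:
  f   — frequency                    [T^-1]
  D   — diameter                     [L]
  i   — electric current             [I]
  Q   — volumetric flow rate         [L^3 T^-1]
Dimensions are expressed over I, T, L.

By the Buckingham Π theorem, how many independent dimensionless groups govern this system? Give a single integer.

Exponent matrix [I,T,L] × [f,D,i,Q]:
  I: [ 0  0  1  0]
  T: [-1  0  0 -1]
  L: [ 0  1  0  3]
RREF → pivots at {f,D,i} ⇒ r = 3
Π count = n − r = 4 − 3 = 1

1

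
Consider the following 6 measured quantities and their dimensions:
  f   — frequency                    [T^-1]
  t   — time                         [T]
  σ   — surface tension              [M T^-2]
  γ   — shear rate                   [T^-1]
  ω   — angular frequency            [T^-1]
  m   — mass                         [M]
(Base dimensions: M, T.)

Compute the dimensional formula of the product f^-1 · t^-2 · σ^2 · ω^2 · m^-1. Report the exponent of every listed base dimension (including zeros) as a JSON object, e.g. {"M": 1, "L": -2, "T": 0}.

Dimensional matrix (M×T by f×t×σ×γ×ω×m):
  M: [ 0  0  1  0  0  1]
  T: [-1  1 -2 -1 -1  0]
  [M]: (-1)·0+(-2)·0+(2)·1+(2)·0+(-1)·1 = 1
  [T]: (-1)·-1+(-2)·1+(2)·-2+(2)·-1+(-1)·0 = -7
⇒ M T^-7

{"M": 1, "T": -7}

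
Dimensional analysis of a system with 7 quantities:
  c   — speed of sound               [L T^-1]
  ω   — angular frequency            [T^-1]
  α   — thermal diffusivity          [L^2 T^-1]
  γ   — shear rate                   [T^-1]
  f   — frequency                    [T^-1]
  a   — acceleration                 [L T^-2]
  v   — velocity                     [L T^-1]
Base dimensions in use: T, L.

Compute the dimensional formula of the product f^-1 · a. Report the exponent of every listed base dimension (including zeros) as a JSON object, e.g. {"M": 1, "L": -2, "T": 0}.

Write exponents as rows T,L / cols c,ω,α,γ,f,a,v:
  T: [-1 -1 -1 -1 -1 -2 -1]
  L: [ 1  0  2  0  0  1  1]
  [T]: (-1)·-1+(1)·-2 = -1
  [L]: (-1)·0+(1)·1 = 1
⇒ T^-1 L

{"T": -1, "L": 1}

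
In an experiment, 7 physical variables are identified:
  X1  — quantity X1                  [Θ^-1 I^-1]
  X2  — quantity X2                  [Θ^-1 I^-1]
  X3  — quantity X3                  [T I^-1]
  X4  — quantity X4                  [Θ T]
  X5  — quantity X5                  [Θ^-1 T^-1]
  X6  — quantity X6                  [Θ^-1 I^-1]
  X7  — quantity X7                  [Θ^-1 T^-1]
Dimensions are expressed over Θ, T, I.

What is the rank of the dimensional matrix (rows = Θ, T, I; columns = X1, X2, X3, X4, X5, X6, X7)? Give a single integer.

2

Write exponents as rows Θ,T,I / cols X1,X2,X3,X4,X5,X6,X7:
  Θ: [-1 -1  0  1 -1 -1 -1]
  T: [ 0  0  1  1 -1  0 -1]
  I: [-1 -1 -1  0  0 -1  0]
Row reduction gives pivot columns X1,X3; rank = 2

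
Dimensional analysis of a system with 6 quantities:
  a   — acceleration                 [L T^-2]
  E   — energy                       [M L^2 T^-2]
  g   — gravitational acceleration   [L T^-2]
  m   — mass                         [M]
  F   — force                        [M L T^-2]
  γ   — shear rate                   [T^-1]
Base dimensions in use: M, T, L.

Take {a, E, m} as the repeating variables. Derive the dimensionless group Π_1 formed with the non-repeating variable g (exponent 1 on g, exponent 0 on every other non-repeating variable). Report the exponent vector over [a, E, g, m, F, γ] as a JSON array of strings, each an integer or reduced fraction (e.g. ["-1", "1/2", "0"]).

Write exponents as rows M,T,L / cols a,E,g,m,F,γ:
  M: [ 0  1  0  1  1  0]
  T: [-2 -2 -2  0 -2 -1]
  L: [ 1  2  1  0  1  0]
Row reduction gives pivot columns a,E,m; rank = 3
Pivot set = {a,E,m}, free = {g,F,γ}
RREF:
  r0: [   1    0    1    0    1    1]
  r1: [   0    1    0    0    0 -1/2]
  r2: [   0    0    0    1    1  1/2]
Fix exponent of g at 1, F at 0, γ at 0; solve each RREF row for its pivot's exponent:
  r0: exp(a) + (1)·1 = 0 ⇒ exp(a) = -1
  r1: exp(E) + (0)·1 = 0 ⇒ exp(E) = 0
  r2: exp(m) + (0)·1 = 0 ⇒ exp(m) = 0
Π_1 = a^-1 · g

["-1", "0", "1", "0", "0", "0"]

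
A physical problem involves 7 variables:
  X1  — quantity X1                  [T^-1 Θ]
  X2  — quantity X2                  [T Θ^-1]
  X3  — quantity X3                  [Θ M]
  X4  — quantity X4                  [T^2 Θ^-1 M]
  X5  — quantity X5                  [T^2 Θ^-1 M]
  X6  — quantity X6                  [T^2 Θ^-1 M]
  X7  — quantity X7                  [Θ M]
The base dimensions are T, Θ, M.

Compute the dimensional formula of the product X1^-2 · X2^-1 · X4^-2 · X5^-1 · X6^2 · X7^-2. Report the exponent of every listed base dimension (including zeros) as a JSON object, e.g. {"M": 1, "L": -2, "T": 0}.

{"T": -1, "Θ": -2, "M": -3}

Exponent matrix [T,Θ,M] × [X1,X2,X3,X4,X5,X6,X7]:
  T: [-1  1  0  2  2  2  0]
  Θ: [ 1 -1  1 -1 -1 -1  1]
  M: [ 0  0  1  1  1  1  1]
  [T]: (-2)·-1+(-1)·1+(-2)·2+(-1)·2+(2)·2+(-2)·0 = -1
  [Θ]: (-2)·1+(-1)·-1+(-2)·-1+(-1)·-1+(2)·-1+(-2)·1 = -2
  [M]: (-2)·0+(-1)·0+(-2)·1+(-1)·1+(2)·1+(-2)·1 = -3
⇒ T^-1 Θ^-2 M^-3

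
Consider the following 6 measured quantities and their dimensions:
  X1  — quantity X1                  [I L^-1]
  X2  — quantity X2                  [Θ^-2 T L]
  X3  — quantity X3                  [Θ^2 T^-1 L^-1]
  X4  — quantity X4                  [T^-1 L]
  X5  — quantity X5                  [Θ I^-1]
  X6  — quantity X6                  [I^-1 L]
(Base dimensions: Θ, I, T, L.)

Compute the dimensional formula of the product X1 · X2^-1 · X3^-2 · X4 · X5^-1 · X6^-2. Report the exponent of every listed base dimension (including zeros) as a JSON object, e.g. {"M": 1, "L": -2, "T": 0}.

{"Θ": -3, "I": 4, "T": 0, "L": -1}

Exponent matrix [Θ,I,T,L] × [X1,X2,X3,X4,X5,X6]:
  Θ: [ 0 -2  2  0  1  0]
  I: [ 1  0  0  0 -1 -1]
  T: [ 0  1 -1 -1  0  0]
  L: [-1  1 -1  1  0  1]
  [Θ]: (1)·0+(-1)·-2+(-2)·2+(1)·0+(-1)·1+(-2)·0 = -3
  [I]: (1)·1+(-1)·0+(-2)·0+(1)·0+(-1)·-1+(-2)·-1 = 4
  [T]: (1)·0+(-1)·1+(-2)·-1+(1)·-1+(-1)·0+(-2)·0 = 0
  [L]: (1)·-1+(-1)·1+(-2)·-1+(1)·1+(-1)·0+(-2)·1 = -1
⇒ Θ^-3 I^4 L^-1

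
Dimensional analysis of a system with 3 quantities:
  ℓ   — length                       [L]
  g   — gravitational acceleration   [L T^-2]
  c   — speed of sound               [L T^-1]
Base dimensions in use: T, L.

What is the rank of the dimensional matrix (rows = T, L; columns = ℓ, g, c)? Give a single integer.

Write exponents as rows T,L / cols ℓ,g,c:
  T: [ 0 -2 -1]
  L: [ 1  1  1]
Row reduction gives pivot columns ℓ,g; rank = 2

2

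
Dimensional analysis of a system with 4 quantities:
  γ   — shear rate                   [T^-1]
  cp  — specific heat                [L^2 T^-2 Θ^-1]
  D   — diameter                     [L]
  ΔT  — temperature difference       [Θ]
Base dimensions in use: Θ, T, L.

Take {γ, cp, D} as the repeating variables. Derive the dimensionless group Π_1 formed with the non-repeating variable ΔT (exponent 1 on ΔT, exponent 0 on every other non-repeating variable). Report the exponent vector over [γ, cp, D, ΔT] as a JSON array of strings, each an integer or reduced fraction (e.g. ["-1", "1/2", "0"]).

Dimensional matrix (Θ×T×L by γ×cp×D×ΔT):
  Θ: [ 0 -1  0  1]
  T: [-1 -2  0  0]
  L: [ 0  2  1  0]
Row reduction gives pivot columns γ,cp,D; rank = 3
Repeat: γ,cp,D; free: ΔT
RREF:
  r0: [   1    0    0    2]
  r1: [   0    1    0   -1]
  r2: [   0    0    1    2]
Fix exponent of ΔT at 1; solve each RREF row for its pivot's exponent:
  r0: exp(γ) + (2)·1 = 0 ⇒ exp(γ) = -2
  r1: exp(cp) + (-1)·1 = 0 ⇒ exp(cp) = 1
  r2: exp(D) + (2)·1 = 0 ⇒ exp(D) = -2
Π_1 = γ^-2 · cp · D^-2 · ΔT

["-2", "1", "-2", "1"]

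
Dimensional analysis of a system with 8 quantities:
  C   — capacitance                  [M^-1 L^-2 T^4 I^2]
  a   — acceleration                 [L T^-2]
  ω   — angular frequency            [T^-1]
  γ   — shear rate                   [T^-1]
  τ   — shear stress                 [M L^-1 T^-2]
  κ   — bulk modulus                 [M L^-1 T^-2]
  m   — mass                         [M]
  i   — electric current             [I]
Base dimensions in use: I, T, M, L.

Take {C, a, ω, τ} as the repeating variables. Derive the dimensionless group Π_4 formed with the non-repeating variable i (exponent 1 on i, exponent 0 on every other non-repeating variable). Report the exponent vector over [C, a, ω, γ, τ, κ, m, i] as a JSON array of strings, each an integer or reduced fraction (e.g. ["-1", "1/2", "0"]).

Dimensional matrix (I×T×M×L by C×a×ω×γ×τ×κ×m×i):
  I: [ 2  0  0  0  0  0  0  1]
  T: [ 4 -2 -1 -1 -2 -2  0  0]
  M: [-1  0  0  0  1  1  1  0]
  L: [-2  1  0  0 -1 -1  0  0]
Row reduction gives pivot columns C,a,ω,τ; rank = 4
Pivot set = {C,a,ω,τ}, free = {γ,κ,m,i}
RREF:
  r0: [   1    0    0    0    0    0    0  1/2]
  r1: [   0    1    0    0    0    0    1  3/2]
  r2: [   0    0    1    1    0    0   -4   -2]
  r3: [   0    0    0    0    1    1    1  1/2]
Fix exponent of i at 1, γ at 0, κ at 0, m at 0; solve each RREF row for its pivot's exponent:
  r0: exp(C) + (1/2)·1 = 0 ⇒ exp(C) = -1/2
  r1: exp(a) + (3/2)·1 = 0 ⇒ exp(a) = -3/2
  r2: exp(ω) + (-2)·1 = 0 ⇒ exp(ω) = 2
  r3: exp(τ) + (1/2)·1 = 0 ⇒ exp(τ) = -1/2
Π_4 = C^(-1/2) · a^(-3/2) · ω^2 · τ^(-1/2) · i

["-1/2", "-3/2", "2", "0", "-1/2", "0", "0", "1"]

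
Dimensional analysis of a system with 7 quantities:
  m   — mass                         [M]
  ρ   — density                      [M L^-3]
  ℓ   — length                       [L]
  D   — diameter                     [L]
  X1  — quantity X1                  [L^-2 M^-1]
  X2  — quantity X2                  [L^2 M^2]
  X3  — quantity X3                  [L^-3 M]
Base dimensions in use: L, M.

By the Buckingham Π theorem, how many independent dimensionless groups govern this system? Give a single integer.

Write exponents as rows L,M / cols m,ρ,ℓ,D,X1,X2,X3:
  L: [ 0 -3  1  1 -2  2 -3]
  M: [ 1  1  0  0 -1  2  1]
Row reduction gives pivot columns m,ρ; rank = 2
Π count = n − r = 7 − 2 = 5

5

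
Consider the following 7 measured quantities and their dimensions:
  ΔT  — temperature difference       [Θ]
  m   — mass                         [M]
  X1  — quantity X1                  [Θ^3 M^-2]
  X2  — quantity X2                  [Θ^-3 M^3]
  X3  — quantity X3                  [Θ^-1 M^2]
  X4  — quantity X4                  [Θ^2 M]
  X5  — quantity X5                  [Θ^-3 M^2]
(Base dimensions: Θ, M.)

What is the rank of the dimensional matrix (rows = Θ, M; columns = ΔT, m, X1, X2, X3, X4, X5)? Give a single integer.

2

Exponent matrix [Θ,M] × [ΔT,m,X1,X2,X3,X4,X5]:
  Θ: [ 1  0  3 -3 -1  2 -3]
  M: [ 0  1 -2  3  2  1  2]
Echelon form has 2 nonzero rows (pivots: ΔT,m)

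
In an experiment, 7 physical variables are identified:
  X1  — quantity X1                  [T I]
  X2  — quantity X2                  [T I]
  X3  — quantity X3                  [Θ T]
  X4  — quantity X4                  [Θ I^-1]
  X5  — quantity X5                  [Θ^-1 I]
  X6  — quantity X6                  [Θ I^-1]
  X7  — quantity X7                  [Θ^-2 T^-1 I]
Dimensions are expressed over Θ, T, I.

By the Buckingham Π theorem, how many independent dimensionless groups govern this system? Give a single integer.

5

Dimensional matrix (Θ×T×I by X1×X2×X3×X4×X5×X6×X7):
  Θ: [ 0  0  1  1 -1  1 -2]
  T: [ 1  1  1  0  0  0 -1]
  I: [ 1  1  0 -1  1 -1  1]
RREF → pivots at {X1,X3} ⇒ r = 2
Π count = n − r = 7 − 2 = 5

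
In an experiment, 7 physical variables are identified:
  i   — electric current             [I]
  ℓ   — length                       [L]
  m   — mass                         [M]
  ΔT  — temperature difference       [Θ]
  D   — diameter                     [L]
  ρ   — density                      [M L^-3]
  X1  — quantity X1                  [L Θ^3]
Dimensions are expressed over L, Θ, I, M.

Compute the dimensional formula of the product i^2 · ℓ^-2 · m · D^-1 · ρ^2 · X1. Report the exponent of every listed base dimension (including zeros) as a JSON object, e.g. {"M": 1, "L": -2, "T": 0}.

{"L": -8, "Θ": 3, "I": 2, "M": 3}

Exponent matrix [L,Θ,I,M] × [i,ℓ,m,ΔT,D,ρ,X1]:
  L: [ 0  1  0  0  1 -3  1]
  Θ: [ 0  0  0  1  0  0  3]
  I: [ 1  0  0  0  0  0  0]
  M: [ 0  0  1  0  0  1  0]
  [L]: (2)·0+(-2)·1+(1)·0+(-1)·1+(2)·-3+(1)·1 = -8
  [Θ]: (2)·0+(-2)·0+(1)·0+(-1)·0+(2)·0+(1)·3 = 3
  [I]: (2)·1+(-2)·0+(1)·0+(-1)·0+(2)·0+(1)·0 = 2
  [M]: (2)·0+(-2)·0+(1)·1+(-1)·0+(2)·1+(1)·0 = 3
⇒ L^-8 Θ^3 I^2 M^3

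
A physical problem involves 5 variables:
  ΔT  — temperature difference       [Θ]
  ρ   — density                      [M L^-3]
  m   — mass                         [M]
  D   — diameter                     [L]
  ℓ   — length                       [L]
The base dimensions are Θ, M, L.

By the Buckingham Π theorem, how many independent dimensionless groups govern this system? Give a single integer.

Dimensional matrix (Θ×M×L by ΔT×ρ×m×D×ℓ):
  Θ: [ 1  0  0  0  0]
  M: [ 0  1  1  0  0]
  L: [ 0 -3  0  1  1]
Row reduction gives pivot columns ΔT,ρ,m; rank = 3
Π count = n − r = 5 − 3 = 2

2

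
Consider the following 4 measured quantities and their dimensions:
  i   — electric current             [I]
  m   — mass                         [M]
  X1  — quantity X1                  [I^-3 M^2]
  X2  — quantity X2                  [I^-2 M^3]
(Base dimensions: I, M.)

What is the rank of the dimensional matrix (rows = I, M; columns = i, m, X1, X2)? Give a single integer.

Write exponents as rows I,M / cols i,m,X1,X2:
  I: [ 1  0 -3 -2]
  M: [ 0  1  2  3]
RREF → pivots at {i,m} ⇒ r = 2

2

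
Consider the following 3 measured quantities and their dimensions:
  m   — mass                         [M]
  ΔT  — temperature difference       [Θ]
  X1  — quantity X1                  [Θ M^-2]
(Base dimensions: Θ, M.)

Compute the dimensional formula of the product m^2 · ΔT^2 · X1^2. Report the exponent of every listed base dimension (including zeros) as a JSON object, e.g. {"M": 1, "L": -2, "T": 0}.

{"Θ": 4, "M": -2}

Dimensional matrix (Θ×M by m×ΔT×X1):
  Θ: [ 0  1  1]
  M: [ 1  0 -2]
  [Θ]: (2)·0+(2)·1+(2)·1 = 4
  [M]: (2)·1+(2)·0+(2)·-2 = -2
⇒ Θ^4 M^-2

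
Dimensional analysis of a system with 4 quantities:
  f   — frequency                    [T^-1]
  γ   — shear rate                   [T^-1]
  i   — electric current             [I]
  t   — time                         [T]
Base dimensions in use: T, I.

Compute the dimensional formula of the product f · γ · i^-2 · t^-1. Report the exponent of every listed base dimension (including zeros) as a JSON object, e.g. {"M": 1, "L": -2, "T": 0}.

{"T": -3, "I": -2}

Dimensional matrix (T×I by f×γ×i×t):
  T: [-1 -1  0  1]
  I: [ 0  0  1  0]
  [T]: (1)·-1+(1)·-1+(-2)·0+(-1)·1 = -3
  [I]: (1)·0+(1)·0+(-2)·1+(-1)·0 = -2
⇒ T^-3 I^-2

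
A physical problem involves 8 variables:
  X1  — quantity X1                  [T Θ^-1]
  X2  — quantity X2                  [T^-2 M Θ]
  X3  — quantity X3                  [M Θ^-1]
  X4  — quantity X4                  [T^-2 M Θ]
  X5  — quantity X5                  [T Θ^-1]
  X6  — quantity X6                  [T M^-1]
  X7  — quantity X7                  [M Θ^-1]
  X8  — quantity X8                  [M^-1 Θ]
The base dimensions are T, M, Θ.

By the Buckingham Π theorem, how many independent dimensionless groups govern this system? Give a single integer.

6

Write exponents as rows T,M,Θ / cols X1,X2,X3,X4,X5,X6,X7,X8:
  T: [ 1 -2  0 -2  1  1  0  0]
  M: [ 0  1  1  1  0 -1  1 -1]
  Θ: [-1  1 -1  1 -1  0 -1  1]
Echelon form has 2 nonzero rows (pivots: X1,X2)
Π count = n − r = 8 − 2 = 6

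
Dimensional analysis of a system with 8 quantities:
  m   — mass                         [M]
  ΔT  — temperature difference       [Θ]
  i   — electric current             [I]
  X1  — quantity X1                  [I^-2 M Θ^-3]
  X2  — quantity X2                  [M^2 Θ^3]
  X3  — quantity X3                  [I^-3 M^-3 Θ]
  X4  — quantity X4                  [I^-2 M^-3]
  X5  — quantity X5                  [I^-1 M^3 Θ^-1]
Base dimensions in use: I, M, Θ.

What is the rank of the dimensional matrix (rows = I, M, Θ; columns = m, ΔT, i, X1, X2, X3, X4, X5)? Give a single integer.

Dimensional matrix (I×M×Θ by m×ΔT×i×X1×X2×X3×X4×X5):
  I: [ 0  0  1 -2  0 -3 -2 -1]
  M: [ 1  0  0  1  2 -3 -3  3]
  Θ: [ 0  1  0 -3  3  1  0 -1]
Row reduction gives pivot columns m,ΔT,i; rank = 3

3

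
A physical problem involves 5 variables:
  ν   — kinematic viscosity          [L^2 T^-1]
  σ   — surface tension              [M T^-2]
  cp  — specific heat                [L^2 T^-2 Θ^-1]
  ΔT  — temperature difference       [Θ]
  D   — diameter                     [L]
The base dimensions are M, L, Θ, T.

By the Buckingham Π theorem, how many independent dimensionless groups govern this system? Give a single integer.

1

Exponent matrix [M,L,Θ,T] × [ν,σ,cp,ΔT,D]:
  M: [ 0  1  0  0  0]
  L: [ 2  0  2  0  1]
  Θ: [ 0  0 -1  1  0]
  T: [-1 -2 -2  0  0]
RREF → pivots at {ν,σ,cp,ΔT} ⇒ r = 4
n=5, r=4 ⇒ 1 dimensionless group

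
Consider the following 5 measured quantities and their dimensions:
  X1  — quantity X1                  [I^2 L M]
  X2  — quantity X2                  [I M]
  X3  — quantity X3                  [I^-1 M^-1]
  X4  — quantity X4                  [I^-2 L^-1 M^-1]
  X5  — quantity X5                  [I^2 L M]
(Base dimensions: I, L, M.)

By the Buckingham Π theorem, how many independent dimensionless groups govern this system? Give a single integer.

3

Dimensional matrix (I×L×M by X1×X2×X3×X4×X5):
  I: [ 2  1 -1 -2  2]
  L: [ 1  0  0 -1  1]
  M: [ 1  1 -1 -1  1]
Row reduction gives pivot columns X1,X2; rank = 2
5 vars − rank 2 = 3 Π groups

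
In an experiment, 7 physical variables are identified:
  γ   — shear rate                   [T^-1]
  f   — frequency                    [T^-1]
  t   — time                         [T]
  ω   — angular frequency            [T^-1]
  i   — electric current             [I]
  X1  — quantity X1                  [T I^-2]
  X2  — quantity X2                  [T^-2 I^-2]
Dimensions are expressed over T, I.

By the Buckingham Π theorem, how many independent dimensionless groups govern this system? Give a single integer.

5

Dimensional matrix (T×I by γ×f×t×ω×i×X1×X2):
  T: [-1 -1  1 -1  0  1 -2]
  I: [ 0  0  0  0  1 -2 -2]
RREF → pivots at {γ,i} ⇒ r = 2
n=7, r=2 ⇒ 5 dimensionless groups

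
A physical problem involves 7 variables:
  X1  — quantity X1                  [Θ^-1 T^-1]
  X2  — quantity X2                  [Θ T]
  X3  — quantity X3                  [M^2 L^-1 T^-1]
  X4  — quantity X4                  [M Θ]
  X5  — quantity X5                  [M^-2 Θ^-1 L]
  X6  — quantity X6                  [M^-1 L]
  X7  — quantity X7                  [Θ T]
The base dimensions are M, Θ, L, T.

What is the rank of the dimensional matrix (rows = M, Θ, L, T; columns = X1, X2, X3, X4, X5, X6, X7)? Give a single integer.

Exponent matrix [M,Θ,L,T] × [X1,X2,X3,X4,X5,X6,X7]:
  M: [ 0  0  2  1 -2 -1  0]
  Θ: [-1  1  0  1 -1  0  1]
  L: [ 0  0 -1  0  1  1  0]
  T: [-1  1 -1  0  0  0  1]
Row reduction gives pivot columns X1,X3,X4; rank = 3

3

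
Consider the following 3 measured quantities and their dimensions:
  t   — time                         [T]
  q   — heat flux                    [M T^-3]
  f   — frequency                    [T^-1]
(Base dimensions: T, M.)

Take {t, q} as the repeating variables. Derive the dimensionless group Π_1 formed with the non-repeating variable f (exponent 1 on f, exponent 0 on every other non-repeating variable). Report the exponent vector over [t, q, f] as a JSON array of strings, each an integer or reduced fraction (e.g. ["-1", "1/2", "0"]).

Dimensional matrix (T×M by t×q×f):
  T: [ 1 -3 -1]
  M: [ 0  1  0]
RREF → pivots at {t,q} ⇒ r = 2
Repeat: t,q; free: f
RREF:
  r0: [   1    0   -1]
  r1: [   0    1    0]
Fix exponent of f at 1; solve each RREF row for its pivot's exponent:
  r0: exp(t) + (-1)·1 = 0 ⇒ exp(t) = 1
  r1: exp(q) + (0)·1 = 0 ⇒ exp(q) = 0
Π_1 = t · f

["1", "0", "1"]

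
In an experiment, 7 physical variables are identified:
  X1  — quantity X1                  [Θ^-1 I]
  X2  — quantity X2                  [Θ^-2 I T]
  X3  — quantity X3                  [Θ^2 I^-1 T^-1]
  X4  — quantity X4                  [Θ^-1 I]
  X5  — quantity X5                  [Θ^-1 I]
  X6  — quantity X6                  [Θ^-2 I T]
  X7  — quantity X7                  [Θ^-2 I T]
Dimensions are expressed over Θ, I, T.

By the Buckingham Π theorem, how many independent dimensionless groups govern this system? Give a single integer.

Exponent matrix [Θ,I,T] × [X1,X2,X3,X4,X5,X6,X7]:
  Θ: [-1 -2  2 -1 -1 -2 -2]
  I: [ 1  1 -1  1  1  1  1]
  T: [ 0  1 -1  0  0  1  1]
Echelon form has 2 nonzero rows (pivots: X1,X2)
n=7, r=2 ⇒ 5 dimensionless groups

5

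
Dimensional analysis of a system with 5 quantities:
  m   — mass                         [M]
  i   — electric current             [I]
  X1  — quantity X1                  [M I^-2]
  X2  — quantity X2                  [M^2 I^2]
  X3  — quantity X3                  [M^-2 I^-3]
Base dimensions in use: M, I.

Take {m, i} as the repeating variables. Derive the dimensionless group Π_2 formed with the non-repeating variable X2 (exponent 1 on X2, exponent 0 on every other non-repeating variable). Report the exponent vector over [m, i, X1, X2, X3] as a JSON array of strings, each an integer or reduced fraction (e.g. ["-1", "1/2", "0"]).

["-2", "-2", "0", "1", "0"]

Exponent matrix [M,I] × [m,i,X1,X2,X3]:
  M: [ 1  0  1  2 -2]
  I: [ 0  1 -2  2 -3]
Echelon form has 2 nonzero rows (pivots: m,i)
Pivot set = {m,i}, free = {X1,X2,X3}
RREF:
  r0: [   1    0    1    2   -2]
  r1: [   0    1   -2    2   -3]
Fix exponent of X2 at 1, X1 at 0, X3 at 0; solve each RREF row for its pivot's exponent:
  r0: exp(m) + (2)·1 = 0 ⇒ exp(m) = -2
  r1: exp(i) + (2)·1 = 0 ⇒ exp(i) = -2
Π_2 = m^-2 · i^-2 · X2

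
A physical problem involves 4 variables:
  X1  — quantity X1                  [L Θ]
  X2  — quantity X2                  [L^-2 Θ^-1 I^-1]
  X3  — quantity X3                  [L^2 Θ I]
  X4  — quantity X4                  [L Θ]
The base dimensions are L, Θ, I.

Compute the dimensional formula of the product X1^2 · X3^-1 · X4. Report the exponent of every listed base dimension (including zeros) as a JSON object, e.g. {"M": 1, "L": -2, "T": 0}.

{"L": 1, "Θ": 2, "I": -1}

Exponent matrix [L,Θ,I] × [X1,X2,X3,X4]:
  L: [ 1 -2  2  1]
  Θ: [ 1 -1  1  1]
  I: [ 0 -1  1  0]
  [L]: (2)·1+(-1)·2+(1)·1 = 1
  [Θ]: (2)·1+(-1)·1+(1)·1 = 2
  [I]: (2)·0+(-1)·1+(1)·0 = -1
⇒ L Θ^2 I^-1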